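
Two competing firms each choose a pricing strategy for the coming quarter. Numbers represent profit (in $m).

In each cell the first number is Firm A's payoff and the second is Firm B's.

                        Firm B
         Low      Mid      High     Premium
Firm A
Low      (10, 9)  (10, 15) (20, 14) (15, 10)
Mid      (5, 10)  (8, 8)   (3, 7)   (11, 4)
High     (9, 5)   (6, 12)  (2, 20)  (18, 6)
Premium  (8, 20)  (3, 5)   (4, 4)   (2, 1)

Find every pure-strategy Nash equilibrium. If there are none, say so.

Pure NE: (Low, Mid)

(Low, Low): Firm B can switch to Mid (9 → 15). Not NE.
(Low, Mid): Firm A gets 10, best alternative 8; Firm B gets 15, best alternative 14. No profitable deviation — NE.
(Low, High): Firm B can switch to Mid (14 → 15). Not NE.
(Low, Premium): Firm A can switch to High (15 → 18). Not NE.
(Mid, Low): Firm A can switch to Low (5 → 10). Not NE.
(Mid, Mid): Firm A can switch to Low (8 → 10). Not NE.
(Mid, High): Firm A can switch to Low (3 → 20). Not NE.
(The remaining 9 profiles each have a profitable deviation by the same check.)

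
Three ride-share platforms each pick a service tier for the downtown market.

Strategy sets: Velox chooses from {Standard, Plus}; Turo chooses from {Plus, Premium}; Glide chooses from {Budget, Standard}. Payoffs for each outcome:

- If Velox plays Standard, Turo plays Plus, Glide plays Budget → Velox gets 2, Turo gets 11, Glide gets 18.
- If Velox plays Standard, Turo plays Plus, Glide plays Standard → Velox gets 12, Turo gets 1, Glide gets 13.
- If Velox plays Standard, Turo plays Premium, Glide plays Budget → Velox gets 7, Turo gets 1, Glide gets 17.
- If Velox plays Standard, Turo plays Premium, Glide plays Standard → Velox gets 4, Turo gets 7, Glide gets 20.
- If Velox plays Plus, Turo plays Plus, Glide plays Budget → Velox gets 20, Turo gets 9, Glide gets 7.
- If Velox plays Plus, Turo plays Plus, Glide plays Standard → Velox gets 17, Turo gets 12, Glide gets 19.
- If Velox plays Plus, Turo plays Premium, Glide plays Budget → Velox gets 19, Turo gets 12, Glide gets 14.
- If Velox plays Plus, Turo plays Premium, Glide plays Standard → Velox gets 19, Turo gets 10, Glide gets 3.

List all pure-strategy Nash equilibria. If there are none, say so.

Check each profile: it is a Nash equilibrium iff no player can strictly gain by switching unilaterally.
(Standard, Plus, Budget): Velox can switch to Plus (2 → 20). Not NE.
(Standard, Plus, Standard): Velox can switch to Plus (12 → 17). Not NE.
(Standard, Premium, Budget): Velox can switch to Plus (7 → 19). Not NE.
(Standard, Premium, Standard): Velox can switch to Plus (4 → 19). Not NE.
(Plus, Plus, Budget): Turo can switch to Premium (9 → 12). Not NE.
(Plus, Plus, Standard): Velox gets 17, best alternative 12; Turo gets 12, best alternative 10; Glide gets 19, best alternative 7. No profitable deviation — NE.
(Plus, Premium, Budget): Velox gets 19, best alternative 7; Turo gets 12, best alternative 9; Glide gets 14, best alternative 3. No profitable deviation — NE.
(Plus, Premium, Standard): Turo can switch to Plus (10 → 12). Not NE.

The pure Nash equilibria are (Plus, Plus, Standard) and (Plus, Premium, Budget).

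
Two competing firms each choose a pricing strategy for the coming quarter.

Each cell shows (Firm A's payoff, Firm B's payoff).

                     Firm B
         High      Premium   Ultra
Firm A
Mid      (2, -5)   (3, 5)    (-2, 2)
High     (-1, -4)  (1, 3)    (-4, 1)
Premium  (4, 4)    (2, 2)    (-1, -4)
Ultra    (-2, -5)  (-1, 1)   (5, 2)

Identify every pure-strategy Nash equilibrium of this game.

(Mid, High): Firm A can switch to Premium (2 → 4). Not NE.
(Mid, Premium): Firm A gets 3, best alternative 2; Firm B gets 5, best alternative 2. No profitable deviation — NE.
(Mid, Ultra): Firm A can switch to Premium (-2 → -1). Not NE.
(High, High): Firm A can switch to Mid (-1 → 2). Not NE.
(High, Premium): Firm A can switch to Mid (1 → 3). Not NE.
(High, Ultra): Firm A can switch to Mid (-4 → -2). Not NE.
(Premium, High): Firm A gets 4, best alternative 2; Firm B gets 4, best alternative 2. No profitable deviation — NE.
(Premium, Premium): Firm A can switch to Mid (2 → 3). Not NE.
(Premium, Ultra): Firm A can switch to Ultra (-1 → 5). Not NE.
(Ultra, High): Firm A can switch to Mid (-2 → 2). Not NE.
(Ultra, Premium): Firm A can switch to Mid (-1 → 3). Not NE.
(Ultra, Ultra): Firm A gets 5, best alternative -1; Firm B gets 2, best alternative 1. No profitable deviation — NE.

Pure-strategy Nash equilibria: (Mid, Premium); (Premium, High); (Ultra, Ultra)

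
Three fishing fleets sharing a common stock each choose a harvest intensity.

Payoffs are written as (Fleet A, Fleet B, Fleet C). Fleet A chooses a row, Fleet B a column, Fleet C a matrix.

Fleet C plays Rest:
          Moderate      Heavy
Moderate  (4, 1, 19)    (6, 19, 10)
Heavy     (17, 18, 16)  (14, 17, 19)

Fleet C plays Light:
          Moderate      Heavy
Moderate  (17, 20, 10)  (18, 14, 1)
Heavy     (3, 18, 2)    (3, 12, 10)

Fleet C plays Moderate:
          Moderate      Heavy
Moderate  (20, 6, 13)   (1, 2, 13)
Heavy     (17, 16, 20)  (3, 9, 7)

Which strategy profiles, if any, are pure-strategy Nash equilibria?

No pure-strategy Nash equilibrium.

Mark each player's best response to every combination of opponents' strategies; a profile where every player is best-responding is a pure Nash equilibrium.
Fleet A against (Moderate, Rest): payoffs 4, 17 → best response Heavy.
Fleet A against (Moderate, Light): payoffs 17, 3 → best response Moderate.
Fleet A against (Moderate, Moderate): payoffs 20, 17 → best response Moderate.
Fleet A against (Heavy, Rest): payoffs 6, 14 → best response Heavy.
Fleet A against (Heavy, Light): payoffs 18, 3 → best response Moderate.
Fleet A against (Heavy, Moderate): payoffs 1, 3 → best response Heavy.
Fleet B against (Moderate, Rest): payoffs 1, 19 → best response Heavy.
Fleet B against (Moderate, Light): payoffs 20, 14 → best response Moderate.
Fleet B against (Moderate, Moderate): payoffs 6, 2 → best response Moderate.
Fleet B against (Heavy, Rest): payoffs 18, 17 → best response Moderate.
Fleet B against (Heavy, Light): payoffs 18, 12 → best response Moderate.
Fleet B against (Heavy, Moderate): payoffs 16, 9 → best response Moderate.
Fleet C against (Moderate, Moderate): payoffs 19, 10, 13 → best response Rest.
Fleet C against (Moderate, Heavy): payoffs 10, 1, 13 → best response Moderate.
Fleet C against (Heavy, Moderate): payoffs 16, 2, 20 → best response Moderate.
Fleet C against (Heavy, Heavy): payoffs 19, 10, 7 → best response Rest.
No profile is a mutual best response for all players.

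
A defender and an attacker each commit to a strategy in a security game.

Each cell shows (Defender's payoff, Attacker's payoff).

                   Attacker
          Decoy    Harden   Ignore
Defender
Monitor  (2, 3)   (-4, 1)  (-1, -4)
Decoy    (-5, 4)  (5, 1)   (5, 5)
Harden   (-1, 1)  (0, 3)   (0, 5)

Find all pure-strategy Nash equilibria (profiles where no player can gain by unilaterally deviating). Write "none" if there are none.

Defender against Decoy: payoffs 2, -5, -1 → best response Monitor.
Defender against Harden: payoffs -4, 5, 0 → best response Decoy.
Defender against Ignore: payoffs -1, 5, 0 → best response Decoy.
Attacker against Monitor: payoffs 3, 1, -4 → best response Decoy.
Attacker against Decoy: payoffs 4, 1, 5 → best response Ignore.
Attacker against Harden: payoffs 1, 3, 5 → best response Ignore.
Mutual best responses: (Monitor, Decoy); (Decoy, Ignore).

The pure Nash equilibria are (Monitor, Decoy) and (Decoy, Ignore).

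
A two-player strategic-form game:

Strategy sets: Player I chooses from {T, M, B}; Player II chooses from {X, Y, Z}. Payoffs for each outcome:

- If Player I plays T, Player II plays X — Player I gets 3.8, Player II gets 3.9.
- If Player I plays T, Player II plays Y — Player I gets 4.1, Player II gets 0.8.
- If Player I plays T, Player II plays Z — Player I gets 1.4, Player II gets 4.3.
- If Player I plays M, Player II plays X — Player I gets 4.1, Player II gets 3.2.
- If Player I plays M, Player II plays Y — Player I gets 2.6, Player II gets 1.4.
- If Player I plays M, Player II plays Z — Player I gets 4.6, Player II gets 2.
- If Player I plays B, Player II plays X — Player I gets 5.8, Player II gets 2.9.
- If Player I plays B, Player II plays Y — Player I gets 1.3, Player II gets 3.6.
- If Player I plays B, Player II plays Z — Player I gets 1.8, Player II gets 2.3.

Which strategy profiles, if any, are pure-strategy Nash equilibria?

(T, X): Player I can switch to M (3.8 → 4.1). Not NE.
(T, Y): Player II can switch to X (0.8 → 3.9). Not NE.
(T, Z): Player I can switch to M (1.4 → 4.6). Not NE.
(M, X): Player I can switch to B (4.1 → 5.8). Not NE.
(M, Y): Player I can switch to T (2.6 → 4.1). Not NE.
(M, Z): Player II can switch to X (2 → 3.2). Not NE.
(B, X): Player II can switch to Y (2.9 → 3.6). Not NE.
(B, Y): Player I can switch to T (1.3 → 4.1). Not NE.
(B, Z): Player I can switch to M (1.8 → 4.6). Not NE.

There is no pure-strategy Nash equilibrium.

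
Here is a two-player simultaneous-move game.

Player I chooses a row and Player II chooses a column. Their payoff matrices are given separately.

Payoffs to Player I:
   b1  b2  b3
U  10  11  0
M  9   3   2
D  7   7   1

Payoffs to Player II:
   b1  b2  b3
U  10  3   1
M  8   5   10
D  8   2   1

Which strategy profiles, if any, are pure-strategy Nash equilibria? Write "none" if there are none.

(U, b1) and (M, b3)

Player I against b1: payoffs 10, 9, 7 → best response U.
Player I against b2: payoffs 11, 3, 7 → best response U.
Player I against b3: payoffs 0, 2, 1 → best response M.
Player II against U: payoffs 10, 3, 1 → best response b1.
Player II against M: payoffs 8, 5, 10 → best response b3.
Player II against D: payoffs 8, 2, 1 → best response b1.
Mutual best responses: (U, b1); (M, b3).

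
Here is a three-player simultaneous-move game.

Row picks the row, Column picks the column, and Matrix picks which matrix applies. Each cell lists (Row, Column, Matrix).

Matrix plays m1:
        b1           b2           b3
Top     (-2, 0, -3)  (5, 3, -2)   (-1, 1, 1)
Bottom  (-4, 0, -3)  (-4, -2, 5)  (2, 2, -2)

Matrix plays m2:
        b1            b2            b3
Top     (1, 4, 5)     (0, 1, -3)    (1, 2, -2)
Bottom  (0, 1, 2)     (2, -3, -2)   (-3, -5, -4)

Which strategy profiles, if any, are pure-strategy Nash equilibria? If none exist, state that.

For each player, find the best response to each opponent profile; mutual best responses are the pure NE.
Row against (b1, m1): payoffs -2, -4 → best response Top.
Row against (b1, m2): payoffs 1, 0 → best response Top.
Row against (b2, m1): payoffs 5, -4 → best response Top.
Row against (b2, m2): payoffs 0, 2 → best response Bottom.
Row against (b3, m1): payoffs -1, 2 → best response Bottom.
Row against (b3, m2): payoffs 1, -3 → best response Top.
Column against (Top, m1): payoffs 0, 3, 1 → best response b2.
Column against (Top, m2): payoffs 4, 1, 2 → best response b1.
Column against (Bottom, m1): payoffs 0, -2, 2 → best response b3.
Column against (Bottom, m2): payoffs 1, -3, -5 → best response b1.
Matrix against (Top, b1): payoffs -3, 5 → best response m2.
Matrix against (Top, b2): payoffs -2, -3 → best response m1.
Matrix against (Top, b3): payoffs 1, -2 → best response m1.
Matrix against (Bottom, b1): payoffs -3, 2 → best response m2.
Matrix against (Bottom, b2): payoffs 5, -2 → best response m1.
Matrix against (Bottom, b3): payoffs -2, -4 → best response m1.
Mutual best responses: (Top, b1, m2); (Top, b2, m1); (Bottom, b3, m1).

(Top, b1, m2); (Top, b2, m1); (Bottom, b3, m1)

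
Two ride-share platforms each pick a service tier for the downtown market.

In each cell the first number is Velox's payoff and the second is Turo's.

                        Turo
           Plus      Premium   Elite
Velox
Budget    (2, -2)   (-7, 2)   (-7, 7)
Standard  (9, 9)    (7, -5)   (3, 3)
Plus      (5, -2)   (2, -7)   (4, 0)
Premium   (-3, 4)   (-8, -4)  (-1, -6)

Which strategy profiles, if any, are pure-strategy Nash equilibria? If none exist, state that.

Pure-strategy Nash equilibria: (Standard, Plus); (Plus, Elite)

For each strategy profile, look for a profitable unilateral deviation.
(Budget, Plus): Velox can switch to Standard (2 → 9). Not NE.
(Budget, Premium): Velox can switch to Standard (-7 → 7). Not NE.
(Budget, Elite): Velox can switch to Standard (-7 → 3). Not NE.
(Standard, Plus): Velox gets 9, best alternative 5; Turo gets 9, best alternative 3. No profitable deviation — NE.
(Standard, Premium): Turo can switch to Plus (-5 → 9). Not NE.
(Standard, Elite): Velox can switch to Plus (3 → 4). Not NE.
(Plus, Plus): Velox can switch to Standard (5 → 9). Not NE.
(Plus, Premium): Velox can switch to Standard (2 → 7). Not NE.
(Plus, Elite): Velox gets 4, best alternative 3; Turo gets 0, best alternative -2. No profitable deviation — NE.
(Premium, Plus): Velox can switch to Budget (-3 → 2). Not NE.
(Premium, Premium): Velox can switch to Budget (-8 → -7). Not NE.
(Premium, Elite): Velox can switch to Standard (-1 → 3). Not NE.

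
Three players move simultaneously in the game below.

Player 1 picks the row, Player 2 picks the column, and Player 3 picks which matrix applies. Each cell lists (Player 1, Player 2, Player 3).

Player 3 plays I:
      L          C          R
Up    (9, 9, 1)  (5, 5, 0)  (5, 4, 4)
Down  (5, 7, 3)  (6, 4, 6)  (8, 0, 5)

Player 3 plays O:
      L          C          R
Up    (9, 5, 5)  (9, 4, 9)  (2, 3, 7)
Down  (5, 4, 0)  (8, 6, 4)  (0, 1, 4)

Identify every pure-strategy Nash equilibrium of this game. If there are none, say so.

For each player, find the best response to each opponent profile; mutual best responses are the pure NE.
Player 1 against (L, I): payoffs 9, 5 → best response Up.
Player 1 against (L, O): payoffs 9, 5 → best response Up.
Player 1 against (C, I): payoffs 5, 6 → best response Down.
Player 1 against (C, O): payoffs 9, 8 → best response Up.
Player 1 against (R, I): payoffs 5, 8 → best response Down.
Player 1 against (R, O): payoffs 2, 0 → best response Up.
Player 2 against (Up, I): payoffs 9, 5, 4 → best response L.
Player 2 against (Up, O): payoffs 5, 4, 3 → best response L.
Player 2 against (Down, I): payoffs 7, 4, 0 → best response L.
Player 2 against (Down, O): payoffs 4, 6, 1 → best response C.
Player 3 against (Up, L): payoffs 1, 5 → best response O.
Player 3 against (Up, C): payoffs 0, 9 → best response O.
Player 3 against (Up, R): payoffs 4, 7 → best response O.
Player 3 against (Down, L): payoffs 3, 0 → best response I.
Player 3 against (Down, C): payoffs 6, 4 → best response I.
Player 3 against (Down, R): payoffs 5, 4 → best response I.
Mutual best responses: (Up, L, O).

Pure NE: (Up, L, O)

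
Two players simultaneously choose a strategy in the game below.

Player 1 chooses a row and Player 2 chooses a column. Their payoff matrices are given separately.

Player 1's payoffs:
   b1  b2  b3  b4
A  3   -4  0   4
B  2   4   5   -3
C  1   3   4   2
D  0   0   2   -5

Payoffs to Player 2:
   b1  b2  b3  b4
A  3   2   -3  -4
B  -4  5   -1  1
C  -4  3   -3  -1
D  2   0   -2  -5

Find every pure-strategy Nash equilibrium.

Player 1 against b1: payoffs 3, 2, 1, 0 → best response A.
Player 1 against b2: payoffs -4, 4, 3, 0 → best response B.
Player 1 against b3: payoffs 0, 5, 4, 2 → best response B.
Player 1 against b4: payoffs 4, -3, 2, -5 → best response A.
Player 2 against A: payoffs 3, 2, -3, -4 → best response b1.
Player 2 against B: payoffs -4, 5, -1, 1 → best response b2.
Player 2 against C: payoffs -4, 3, -3, -1 → best response b2.
Player 2 against D: payoffs 2, 0, -2, -5 → best response b1.
Mutual best responses: (A, b1); (B, b2).

(A, b1); (B, b2)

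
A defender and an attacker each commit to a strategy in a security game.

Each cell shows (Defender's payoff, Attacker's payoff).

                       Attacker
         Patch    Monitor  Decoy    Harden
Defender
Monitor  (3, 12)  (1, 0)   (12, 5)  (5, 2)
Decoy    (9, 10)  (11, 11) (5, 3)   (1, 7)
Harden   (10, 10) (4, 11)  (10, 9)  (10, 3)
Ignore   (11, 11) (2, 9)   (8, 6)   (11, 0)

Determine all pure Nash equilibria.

Defender against Patch: payoffs 3, 9, 10, 11 → best response Ignore.
Defender against Monitor: payoffs 1, 11, 4, 2 → best response Decoy.
Defender against Decoy: payoffs 12, 5, 10, 8 → best response Monitor.
Defender against Harden: payoffs 5, 1, 10, 11 → best response Ignore.
Attacker against Monitor: payoffs 12, 0, 5, 2 → best response Patch.
Attacker against Decoy: payoffs 10, 11, 3, 7 → best response Monitor.
Attacker against Harden: payoffs 10, 11, 9, 3 → best response Monitor.
Attacker against Ignore: payoffs 11, 9, 6, 0 → best response Patch.
Mutual best responses: (Decoy, Monitor); (Ignore, Patch).

The pure Nash equilibria are (Decoy, Monitor), (Ignore, Patch).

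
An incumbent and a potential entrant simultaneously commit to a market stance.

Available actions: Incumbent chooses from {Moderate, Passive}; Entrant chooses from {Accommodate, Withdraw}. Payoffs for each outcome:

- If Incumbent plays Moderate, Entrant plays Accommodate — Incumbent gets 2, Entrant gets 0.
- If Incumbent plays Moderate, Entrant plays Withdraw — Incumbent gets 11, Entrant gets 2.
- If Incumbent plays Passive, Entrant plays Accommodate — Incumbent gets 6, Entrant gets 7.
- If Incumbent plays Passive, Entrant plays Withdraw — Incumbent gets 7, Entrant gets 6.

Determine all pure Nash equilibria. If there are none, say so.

Incumbent against Accommodate: payoffs 2, 6 → best response Passive.
Incumbent against Withdraw: payoffs 11, 7 → best response Moderate.
Entrant against Moderate: payoffs 0, 2 → best response Withdraw.
Entrant against Passive: payoffs 7, 6 → best response Accommodate.
Mutual best responses: (Moderate, Withdraw); (Passive, Accommodate).

(Moderate, Withdraw) and (Passive, Accommodate)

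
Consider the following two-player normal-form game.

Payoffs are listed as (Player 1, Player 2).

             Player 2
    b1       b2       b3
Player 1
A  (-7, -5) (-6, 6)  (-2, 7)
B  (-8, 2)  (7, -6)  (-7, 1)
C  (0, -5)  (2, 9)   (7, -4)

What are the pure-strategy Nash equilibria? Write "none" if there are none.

none

Player 1 against b1: payoffs -7, -8, 0 → best response C.
Player 1 against b2: payoffs -6, 7, 2 → best response B.
Player 1 against b3: payoffs -2, -7, 7 → best response C.
Player 2 against A: payoffs -5, 6, 7 → best response b3.
Player 2 against B: payoffs 2, -6, 1 → best response b1.
Player 2 against C: payoffs -5, 9, -4 → best response b2.
No profile is a mutual best response for all players.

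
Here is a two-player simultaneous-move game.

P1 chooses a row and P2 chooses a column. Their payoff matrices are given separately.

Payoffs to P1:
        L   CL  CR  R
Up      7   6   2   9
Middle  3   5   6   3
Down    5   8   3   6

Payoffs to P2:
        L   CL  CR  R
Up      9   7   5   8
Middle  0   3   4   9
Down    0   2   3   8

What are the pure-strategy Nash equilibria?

P1 against L: payoffs 7, 3, 5 → best response Up.
P1 against CL: payoffs 6, 5, 8 → best response Down.
P1 against CR: payoffs 2, 6, 3 → best response Middle.
P1 against R: payoffs 9, 3, 6 → best response Up.
P2 against Up: payoffs 9, 7, 5, 8 → best response L.
P2 against Middle: payoffs 0, 3, 4, 9 → best response R.
P2 against Down: payoffs 0, 2, 3, 8 → best response R.
Mutual best responses: (Up, L).

(Up, L)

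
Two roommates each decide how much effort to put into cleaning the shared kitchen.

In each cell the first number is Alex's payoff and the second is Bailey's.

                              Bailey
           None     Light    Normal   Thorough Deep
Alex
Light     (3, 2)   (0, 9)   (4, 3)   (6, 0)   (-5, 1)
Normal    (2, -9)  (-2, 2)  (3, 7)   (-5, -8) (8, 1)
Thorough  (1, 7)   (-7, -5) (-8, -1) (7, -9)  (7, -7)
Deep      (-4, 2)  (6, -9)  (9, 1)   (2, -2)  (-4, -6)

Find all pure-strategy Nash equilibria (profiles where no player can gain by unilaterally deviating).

There is no pure-strategy Nash equilibrium.

Check each profile: it is a Nash equilibrium iff no player can strictly gain by switching unilaterally.
(Light, None): Bailey can switch to Light (2 → 9). Not NE.
(Light, Light): Alex can switch to Deep (0 → 6). Not NE.
(Light, Normal): Alex can switch to Deep (4 → 9). Not NE.
(Light, Thorough): Alex can switch to Thorough (6 → 7). Not NE.
(Light, Deep): Alex can switch to Normal (-5 → 8). Not NE.
(Normal, None): Alex can switch to Light (2 → 3). Not NE.
(The remaining 14 profiles each have a profitable deviation by the same check.)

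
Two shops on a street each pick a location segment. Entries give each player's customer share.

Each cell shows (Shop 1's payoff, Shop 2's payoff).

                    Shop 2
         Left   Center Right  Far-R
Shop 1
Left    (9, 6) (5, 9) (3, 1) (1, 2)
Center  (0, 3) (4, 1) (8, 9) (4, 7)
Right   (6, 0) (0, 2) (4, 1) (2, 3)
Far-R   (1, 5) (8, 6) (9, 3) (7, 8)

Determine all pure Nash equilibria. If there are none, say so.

Shop 1 against Left: payoffs 9, 0, 6, 1 → best response Left.
Shop 1 against Center: payoffs 5, 4, 0, 8 → best response Far-R.
Shop 1 against Right: payoffs 3, 8, 4, 9 → best response Far-R.
Shop 1 against Far-R: payoffs 1, 4, 2, 7 → best response Far-R.
Shop 2 against Left: payoffs 6, 9, 1, 2 → best response Center.
Shop 2 against Center: payoffs 3, 1, 9, 7 → best response Right.
Shop 2 against Right: payoffs 0, 2, 1, 3 → best response Far-R.
Shop 2 against Far-R: payoffs 5, 6, 3, 8 → best response Far-R.
Mutual best responses: (Far-R, Far-R).

Pure NE: (Far-R, Far-R)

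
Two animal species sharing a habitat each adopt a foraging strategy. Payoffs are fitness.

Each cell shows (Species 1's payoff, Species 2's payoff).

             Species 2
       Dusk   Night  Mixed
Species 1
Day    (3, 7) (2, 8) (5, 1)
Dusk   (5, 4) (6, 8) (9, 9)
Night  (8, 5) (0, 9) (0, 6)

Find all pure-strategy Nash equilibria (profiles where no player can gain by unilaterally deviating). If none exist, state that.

Species 1 against Dusk: payoffs 3, 5, 8 → best response Night.
Species 1 against Night: payoffs 2, 6, 0 → best response Dusk.
Species 1 against Mixed: payoffs 5, 9, 0 → best response Dusk.
Species 2 against Day: payoffs 7, 8, 1 → best response Night.
Species 2 against Dusk: payoffs 4, 8, 9 → best response Mixed.
Species 2 against Night: payoffs 5, 9, 6 → best response Night.
Mutual best responses: (Dusk, Mixed).

The unique pure-strategy Nash equilibrium is (Dusk, Mixed).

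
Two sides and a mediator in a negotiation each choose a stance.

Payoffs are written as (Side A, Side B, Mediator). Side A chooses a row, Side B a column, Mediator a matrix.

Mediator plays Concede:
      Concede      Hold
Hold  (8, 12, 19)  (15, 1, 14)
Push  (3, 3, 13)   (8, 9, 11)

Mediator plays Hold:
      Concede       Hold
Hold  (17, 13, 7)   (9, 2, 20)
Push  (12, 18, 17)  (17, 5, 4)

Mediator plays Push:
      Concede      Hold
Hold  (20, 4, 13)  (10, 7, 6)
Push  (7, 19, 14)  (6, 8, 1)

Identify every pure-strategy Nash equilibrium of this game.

(Hold, Concede, Concede)

For each player, find the best response to each opponent profile; mutual best responses are the pure NE.
Side A against (Concede, Concede): payoffs 8, 3 → best response Hold.
Side A against (Concede, Hold): payoffs 17, 12 → best response Hold.
Side A against (Concede, Push): payoffs 20, 7 → best response Hold.
Side A against (Hold, Concede): payoffs 15, 8 → best response Hold.
Side A against (Hold, Hold): payoffs 9, 17 → best response Push.
Side A against (Hold, Push): payoffs 10, 6 → best response Hold.
Side B against (Hold, Concede): payoffs 12, 1 → best response Concede.
Side B against (Hold, Hold): payoffs 13, 2 → best response Concede.
Side B against (Hold, Push): payoffs 4, 7 → best response Hold.
Side B against (Push, Concede): payoffs 3, 9 → best response Hold.
Side B against (Push, Hold): payoffs 18, 5 → best response Concede.
Side B against (Push, Push): payoffs 19, 8 → best response Concede.
Mediator against (Hold, Concede): payoffs 19, 7, 13 → best response Concede.
Mediator against (Hold, Hold): payoffs 14, 20, 6 → best response Hold.
Mediator against (Push, Concede): payoffs 13, 17, 14 → best response Hold.
Mediator against (Push, Hold): payoffs 11, 4, 1 → best response Concede.
Mutual best responses: (Hold, Concede, Concede).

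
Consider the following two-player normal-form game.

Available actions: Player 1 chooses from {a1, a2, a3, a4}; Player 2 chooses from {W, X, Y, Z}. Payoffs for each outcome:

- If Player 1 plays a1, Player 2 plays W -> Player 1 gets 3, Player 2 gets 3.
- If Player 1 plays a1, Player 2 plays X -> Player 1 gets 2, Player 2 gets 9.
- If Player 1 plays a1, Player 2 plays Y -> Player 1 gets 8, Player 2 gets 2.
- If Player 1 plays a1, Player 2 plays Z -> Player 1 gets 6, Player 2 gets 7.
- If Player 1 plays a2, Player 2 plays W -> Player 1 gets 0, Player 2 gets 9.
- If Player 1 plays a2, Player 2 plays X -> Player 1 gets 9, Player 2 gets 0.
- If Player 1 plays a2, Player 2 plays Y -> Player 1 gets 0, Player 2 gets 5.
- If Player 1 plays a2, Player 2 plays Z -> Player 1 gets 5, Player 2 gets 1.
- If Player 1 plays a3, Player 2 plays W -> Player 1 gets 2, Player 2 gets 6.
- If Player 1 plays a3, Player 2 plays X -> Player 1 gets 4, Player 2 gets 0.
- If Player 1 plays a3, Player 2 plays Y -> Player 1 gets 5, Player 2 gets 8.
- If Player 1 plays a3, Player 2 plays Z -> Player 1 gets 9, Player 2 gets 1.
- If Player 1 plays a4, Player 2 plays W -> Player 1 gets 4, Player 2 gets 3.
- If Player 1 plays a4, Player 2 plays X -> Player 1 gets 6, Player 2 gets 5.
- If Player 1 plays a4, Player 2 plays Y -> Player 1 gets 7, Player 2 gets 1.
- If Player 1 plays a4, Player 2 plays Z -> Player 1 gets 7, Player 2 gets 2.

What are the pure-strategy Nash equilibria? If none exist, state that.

Check each profile: it is a Nash equilibrium iff no player can strictly gain by switching unilaterally.
(a1, W): Player 1 can switch to a4 (3 → 4). Not NE.
(a1, X): Player 1 can switch to a2 (2 → 9). Not NE.
(a1, Y): Player 2 can switch to W (2 → 3). Not NE.
(a1, Z): Player 1 can switch to a3 (6 → 9). Not NE.
(a2, W): Player 1 can switch to a1 (0 → 3). Not NE.
(a2, X): Player 2 can switch to W (0 → 9). Not NE.
(a2, Y): Player 1 can switch to a1 (0 → 8). Not NE.
(a2, Z): Player 1 can switch to a1 (5 → 6). Not NE.
(a3, W): Player 1 can switch to a1 (2 → 3). Not NE.
(a3, X): Player 1 can switch to a2 (4 → 9). Not NE.
(a3, Y): Player 1 can switch to a1 (5 → 8). Not NE.
(a3, Z): Player 2 can switch to W (1 → 6). Not NE.
(The remaining 4 profiles each have a profitable deviation by the same check.)

This game has no pure Nash equilibrium.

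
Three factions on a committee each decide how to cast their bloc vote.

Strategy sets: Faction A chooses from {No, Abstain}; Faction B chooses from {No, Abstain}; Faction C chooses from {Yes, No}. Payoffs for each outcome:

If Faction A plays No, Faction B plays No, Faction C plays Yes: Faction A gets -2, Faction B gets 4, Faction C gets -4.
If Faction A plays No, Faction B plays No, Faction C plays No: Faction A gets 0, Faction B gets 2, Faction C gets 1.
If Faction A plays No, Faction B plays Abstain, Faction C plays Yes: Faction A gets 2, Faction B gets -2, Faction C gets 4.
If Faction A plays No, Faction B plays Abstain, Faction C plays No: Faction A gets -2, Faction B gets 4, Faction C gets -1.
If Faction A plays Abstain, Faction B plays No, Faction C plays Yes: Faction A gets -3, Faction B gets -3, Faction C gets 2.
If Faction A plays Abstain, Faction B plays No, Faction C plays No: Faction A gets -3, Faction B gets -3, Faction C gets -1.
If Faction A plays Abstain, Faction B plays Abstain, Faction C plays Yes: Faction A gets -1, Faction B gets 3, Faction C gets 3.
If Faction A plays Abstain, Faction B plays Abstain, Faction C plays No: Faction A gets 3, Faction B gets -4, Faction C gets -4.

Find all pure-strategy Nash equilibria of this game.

For each strategy profile, look for a profitable unilateral deviation.
(No, No, Yes): Faction C can switch to No (-4 → 1). Not NE.
(No, No, No): Faction B can switch to Abstain (2 → 4). Not NE.
(No, Abstain, Yes): Faction B can switch to No (-2 → 4). Not NE.
(No, Abstain, No): Faction A can switch to Abstain (-2 → 3). Not NE.
(Abstain, No, Yes): Faction A can switch to No (-3 → -2). Not NE.
(Abstain, No, No): Faction A can switch to No (-3 → 0). Not NE.
(Abstain, Abstain, Yes): Faction A can switch to No (-1 → 2). Not NE.
(Abstain, Abstain, No): Faction B can switch to No (-4 → -3). Not NE.

This game has no pure Nash equilibrium.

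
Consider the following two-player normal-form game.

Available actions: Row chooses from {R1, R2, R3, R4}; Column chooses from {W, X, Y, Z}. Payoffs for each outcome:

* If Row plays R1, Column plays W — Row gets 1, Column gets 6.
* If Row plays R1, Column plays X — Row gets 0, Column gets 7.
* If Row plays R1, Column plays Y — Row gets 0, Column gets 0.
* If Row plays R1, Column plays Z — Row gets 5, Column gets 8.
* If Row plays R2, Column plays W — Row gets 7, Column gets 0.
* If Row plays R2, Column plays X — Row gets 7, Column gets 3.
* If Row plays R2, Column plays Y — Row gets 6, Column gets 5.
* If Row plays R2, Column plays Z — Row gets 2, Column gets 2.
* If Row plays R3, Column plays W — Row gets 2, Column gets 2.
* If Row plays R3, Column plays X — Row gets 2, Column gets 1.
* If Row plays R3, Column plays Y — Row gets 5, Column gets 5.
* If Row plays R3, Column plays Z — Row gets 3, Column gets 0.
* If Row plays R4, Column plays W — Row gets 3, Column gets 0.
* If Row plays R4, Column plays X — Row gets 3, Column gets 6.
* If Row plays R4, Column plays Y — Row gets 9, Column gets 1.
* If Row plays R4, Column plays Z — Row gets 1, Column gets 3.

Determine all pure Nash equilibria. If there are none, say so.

Row against W: payoffs 1, 7, 2, 3 → best response R2.
Row against X: payoffs 0, 7, 2, 3 → best response R2.
Row against Y: payoffs 0, 6, 5, 9 → best response R4.
Row against Z: payoffs 5, 2, 3, 1 → best response R1.
Column against R1: payoffs 6, 7, 0, 8 → best response Z.
Column against R2: payoffs 0, 3, 5, 2 → best response Y.
Column against R3: payoffs 2, 1, 5, 0 → best response Y.
Column against R4: payoffs 0, 6, 1, 3 → best response X.
Mutual best responses: (R1, Z).

The unique pure-strategy Nash equilibrium is (R1, Z).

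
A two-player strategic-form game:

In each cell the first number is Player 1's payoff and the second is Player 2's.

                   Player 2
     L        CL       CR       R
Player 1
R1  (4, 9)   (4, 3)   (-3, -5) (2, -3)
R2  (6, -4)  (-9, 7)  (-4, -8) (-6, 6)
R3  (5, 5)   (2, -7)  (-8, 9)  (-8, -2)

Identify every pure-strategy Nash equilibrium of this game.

This game has no pure Nash equilibrium.

Player 1 against L: payoffs 4, 6, 5 → best response R2.
Player 1 against CL: payoffs 4, -9, 2 → best response R1.
Player 1 against CR: payoffs -3, -4, -8 → best response R1.
Player 1 against R: payoffs 2, -6, -8 → best response R1.
Player 2 against R1: payoffs 9, 3, -5, -3 → best response L.
Player 2 against R2: payoffs -4, 7, -8, 6 → best response CL.
Player 2 against R3: payoffs 5, -7, 9, -2 → best response CR.
No profile is a mutual best response for all players.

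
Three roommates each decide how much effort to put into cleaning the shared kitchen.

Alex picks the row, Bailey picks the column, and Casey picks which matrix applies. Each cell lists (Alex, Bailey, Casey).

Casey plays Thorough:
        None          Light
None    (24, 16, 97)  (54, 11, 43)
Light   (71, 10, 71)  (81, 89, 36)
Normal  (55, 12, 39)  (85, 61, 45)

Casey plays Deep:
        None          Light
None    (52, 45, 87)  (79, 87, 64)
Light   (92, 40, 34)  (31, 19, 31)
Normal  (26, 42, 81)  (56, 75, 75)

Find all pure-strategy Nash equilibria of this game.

Check each profile: it is a Nash equilibrium iff no player can strictly gain by switching unilaterally.
(None, None, Thorough): Alex can switch to Light (24 → 71). Not NE.
(None, None, Deep): Alex can switch to Light (52 → 92). Not NE.
(None, Light, Thorough): Alex can switch to Light (54 → 81). Not NE.
(None, Light, Deep): Alex gets 79, best alternative 56; Bailey gets 87, best alternative 45; Casey gets 64, best alternative 43. No profitable deviation — NE.
(Light, None, Thorough): Bailey can switch to Light (10 → 89). Not NE.
(Light, None, Deep): Casey can switch to Thorough (34 → 71). Not NE.
(Light, Light, Thorough): Alex can switch to Normal (81 → 85). Not NE.
(Light, Light, Deep): Alex can switch to None (31 → 79). Not NE.
(Normal, None, Thorough): Alex can switch to Light (55 → 71). Not NE.
(Normal, None, Deep): Alex can switch to None (26 → 52). Not NE.
(Normal, Light, Thorough): Casey can switch to Deep (45 → 75). Not NE.
(Normal, Light, Deep): Alex can switch to None (56 → 79). Not NE.

Pure NE: (None, Light, Deep)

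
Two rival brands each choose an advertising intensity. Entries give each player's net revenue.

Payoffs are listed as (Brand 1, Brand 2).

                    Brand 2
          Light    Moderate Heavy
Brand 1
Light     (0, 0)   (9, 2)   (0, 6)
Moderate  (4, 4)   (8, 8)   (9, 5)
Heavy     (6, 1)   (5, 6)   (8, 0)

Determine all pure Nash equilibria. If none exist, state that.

This game has no pure Nash equilibrium.

Brand 1 against Light: payoffs 0, 4, 6 → best response Heavy.
Brand 1 against Moderate: payoffs 9, 8, 5 → best response Light.
Brand 1 against Heavy: payoffs 0, 9, 8 → best response Moderate.
Brand 2 against Light: payoffs 0, 2, 6 → best response Heavy.
Brand 2 against Moderate: payoffs 4, 8, 5 → best response Moderate.
Brand 2 against Heavy: payoffs 1, 6, 0 → best response Moderate.
No profile is a mutual best response for all players.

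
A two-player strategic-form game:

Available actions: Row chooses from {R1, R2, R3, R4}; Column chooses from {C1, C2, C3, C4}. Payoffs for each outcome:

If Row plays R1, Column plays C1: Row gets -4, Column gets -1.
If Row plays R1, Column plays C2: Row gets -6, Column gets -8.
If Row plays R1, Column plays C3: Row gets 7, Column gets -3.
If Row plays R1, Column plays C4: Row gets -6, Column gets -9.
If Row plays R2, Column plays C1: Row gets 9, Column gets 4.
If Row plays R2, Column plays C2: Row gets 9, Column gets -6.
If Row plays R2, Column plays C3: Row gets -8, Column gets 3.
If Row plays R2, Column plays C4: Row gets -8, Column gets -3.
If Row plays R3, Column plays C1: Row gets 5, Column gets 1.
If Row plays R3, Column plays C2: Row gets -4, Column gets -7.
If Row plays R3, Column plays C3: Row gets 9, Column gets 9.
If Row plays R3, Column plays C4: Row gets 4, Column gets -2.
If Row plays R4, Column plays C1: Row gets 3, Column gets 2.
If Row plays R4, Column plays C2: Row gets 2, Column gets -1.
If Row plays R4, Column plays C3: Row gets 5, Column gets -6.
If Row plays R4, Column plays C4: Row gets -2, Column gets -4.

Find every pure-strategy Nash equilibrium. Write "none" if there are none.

(R1, C1): Row can switch to R2 (-4 → 9). Not NE.
(R1, C2): Row can switch to R2 (-6 → 9). Not NE.
(R1, C3): Row can switch to R3 (7 → 9). Not NE.
(R1, C4): Row can switch to R3 (-6 → 4). Not NE.
(R2, C1): Row gets 9, best alternative 5; Column gets 4, best alternative 3. No profitable deviation — NE.
(R2, C2): Column can switch to C1 (-6 → 4). Not NE.
(R2, C3): Row can switch to R1 (-8 → 7). Not NE.
(R2, C4): Row can switch to R1 (-8 → -6). Not NE.
(R3, C1): Row can switch to R2 (5 → 9). Not NE.
(R3, C3): Row gets 9, best alternative 7; Column gets 9, best alternative 1. No profitable deviation — NE.
(The remaining 6 profiles each have a profitable deviation by the same check.)

(R2, C1), (R3, C3)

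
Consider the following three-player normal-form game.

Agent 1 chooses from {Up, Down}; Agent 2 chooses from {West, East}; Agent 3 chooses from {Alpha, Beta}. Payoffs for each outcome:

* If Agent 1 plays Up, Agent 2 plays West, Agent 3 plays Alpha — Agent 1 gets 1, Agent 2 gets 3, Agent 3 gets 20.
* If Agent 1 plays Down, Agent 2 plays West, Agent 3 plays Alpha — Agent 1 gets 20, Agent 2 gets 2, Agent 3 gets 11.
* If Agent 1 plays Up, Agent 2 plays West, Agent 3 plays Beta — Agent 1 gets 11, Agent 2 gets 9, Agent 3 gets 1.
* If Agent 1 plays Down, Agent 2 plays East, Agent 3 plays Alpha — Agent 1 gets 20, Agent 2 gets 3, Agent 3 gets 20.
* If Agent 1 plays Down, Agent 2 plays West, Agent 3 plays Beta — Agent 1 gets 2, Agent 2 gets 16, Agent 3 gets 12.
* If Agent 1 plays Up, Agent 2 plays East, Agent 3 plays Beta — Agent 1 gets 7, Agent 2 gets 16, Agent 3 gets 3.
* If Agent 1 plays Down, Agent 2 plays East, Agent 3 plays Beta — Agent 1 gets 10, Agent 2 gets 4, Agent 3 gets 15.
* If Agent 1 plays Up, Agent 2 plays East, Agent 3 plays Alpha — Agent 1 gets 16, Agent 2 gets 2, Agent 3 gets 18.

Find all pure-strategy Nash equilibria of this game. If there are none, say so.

(Up, West, Alpha): Agent 1 can switch to Down (1 → 20). Not NE.
(Up, West, Beta): Agent 2 can switch to East (9 → 16). Not NE.
(Up, East, Alpha): Agent 1 can switch to Down (16 → 20). Not NE.
(Up, East, Beta): Agent 1 can switch to Down (7 → 10). Not NE.
(Down, West, Alpha): Agent 2 can switch to East (2 → 3). Not NE.
(Down, West, Beta): Agent 1 can switch to Up (2 → 11). Not NE.
(Down, East, Alpha): Agent 1 gets 20, best alternative 16; Agent 2 gets 3, best alternative 2; Agent 3 gets 20, best alternative 15. No profitable deviation — NE.
(The remaining 1 profile has a profitable deviation by the same check.)

(Down, East, Alpha)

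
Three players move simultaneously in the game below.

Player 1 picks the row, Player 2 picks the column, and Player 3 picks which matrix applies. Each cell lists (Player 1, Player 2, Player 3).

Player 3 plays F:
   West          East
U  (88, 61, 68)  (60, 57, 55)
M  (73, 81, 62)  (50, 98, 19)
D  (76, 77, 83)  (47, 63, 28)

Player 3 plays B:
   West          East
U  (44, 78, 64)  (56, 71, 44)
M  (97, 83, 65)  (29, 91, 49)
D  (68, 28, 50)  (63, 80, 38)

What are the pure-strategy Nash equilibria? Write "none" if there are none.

The pure Nash equilibria are (U, West, F), (D, East, B).

Player 1 against (West, F): payoffs 88, 73, 76 → best response U.
Player 1 against (West, B): payoffs 44, 97, 68 → best response M.
Player 1 against (East, F): payoffs 60, 50, 47 → best response U.
Player 1 against (East, B): payoffs 56, 29, 63 → best response D.
Player 2 against (U, F): payoffs 61, 57 → best response West.
Player 2 against (U, B): payoffs 78, 71 → best response West.
Player 2 against (M, F): payoffs 81, 98 → best response East.
Player 2 against (M, B): payoffs 83, 91 → best response East.
Player 2 against (D, F): payoffs 77, 63 → best response West.
Player 2 against (D, B): payoffs 28, 80 → best response East.
Player 3 against (U, West): payoffs 68, 64 → best response F.
Player 3 against (U, East): payoffs 55, 44 → best response F.
Player 3 against (M, West): payoffs 62, 65 → best response B.
Player 3 against (M, East): payoffs 19, 49 → best response B.
Player 3 against (D, West): payoffs 83, 50 → best response F.
Player 3 against (D, East): payoffs 28, 38 → best response B.
Mutual best responses: (U, West, F); (D, East, B).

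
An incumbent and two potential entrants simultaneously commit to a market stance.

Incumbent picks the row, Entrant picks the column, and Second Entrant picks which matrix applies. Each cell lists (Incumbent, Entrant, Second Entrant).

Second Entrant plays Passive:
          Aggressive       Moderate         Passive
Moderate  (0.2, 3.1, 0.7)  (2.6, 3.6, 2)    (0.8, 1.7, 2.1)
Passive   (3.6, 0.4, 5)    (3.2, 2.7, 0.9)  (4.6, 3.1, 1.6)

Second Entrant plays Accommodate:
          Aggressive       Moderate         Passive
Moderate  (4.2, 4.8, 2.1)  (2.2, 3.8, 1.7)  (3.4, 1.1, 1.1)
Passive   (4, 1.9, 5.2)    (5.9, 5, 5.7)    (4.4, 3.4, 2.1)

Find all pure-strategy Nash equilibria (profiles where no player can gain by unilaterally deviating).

(Moderate, Aggressive, Accommodate) and (Passive, Moderate, Accommodate)

Mark each player's best response to every combination of opponents' strategies; a profile where every player is best-responding is a pure Nash equilibrium.
Incumbent against (Aggressive, Passive): payoffs 0.2, 3.6 → best response Passive.
Incumbent against (Aggressive, Accommodate): payoffs 4.2, 4 → best response Moderate.
Incumbent against (Moderate, Passive): payoffs 2.6, 3.2 → best response Passive.
Incumbent against (Moderate, Accommodate): payoffs 2.2, 5.9 → best response Passive.
Incumbent against (Passive, Passive): payoffs 0.8, 4.6 → best response Passive.
Incumbent against (Passive, Accommodate): payoffs 3.4, 4.4 → best response Passive.
Entrant against (Moderate, Passive): payoffs 3.1, 3.6, 1.7 → best response Moderate.
Entrant against (Moderate, Accommodate): payoffs 4.8, 3.8, 1.1 → best response Aggressive.
Entrant against (Passive, Passive): payoffs 0.4, 2.7, 3.1 → best response Passive.
Entrant against (Passive, Accommodate): payoffs 1.9, 5, 3.4 → best response Moderate.
Second Entrant against (Moderate, Aggressive): payoffs 0.7, 2.1 → best response Accommodate.
Second Entrant against (Moderate, Moderate): payoffs 2, 1.7 → best response Passive.
Second Entrant against (Moderate, Passive): payoffs 2.1, 1.1 → best response Passive.
Second Entrant against (Passive, Aggressive): payoffs 5, 5.2 → best response Accommodate.
Second Entrant against (Passive, Moderate): payoffs 0.9, 5.7 → best response Accommodate.
Second Entrant against (Passive, Passive): payoffs 1.6, 2.1 → best response Accommodate.
Mutual best responses: (Moderate, Aggressive, Accommodate); (Passive, Moderate, Accommodate).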